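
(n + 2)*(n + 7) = n^2 + 9*n + 14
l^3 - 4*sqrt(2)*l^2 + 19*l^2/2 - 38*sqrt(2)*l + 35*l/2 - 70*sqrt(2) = (l + 5/2)*(l + 7)*(l - 4*sqrt(2))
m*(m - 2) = m^2 - 2*m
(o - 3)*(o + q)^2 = o^3 + 2*o^2*q - 3*o^2 + o*q^2 - 6*o*q - 3*q^2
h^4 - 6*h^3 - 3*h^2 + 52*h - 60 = (h - 5)*(h - 2)^2*(h + 3)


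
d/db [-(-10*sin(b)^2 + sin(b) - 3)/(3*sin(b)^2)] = (sin(b) - 6)*cos(b)/(3*sin(b)^3)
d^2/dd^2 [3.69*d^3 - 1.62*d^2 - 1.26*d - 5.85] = 22.14*d - 3.24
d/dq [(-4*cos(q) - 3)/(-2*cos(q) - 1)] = 2*sin(q)/(2*cos(q) + 1)^2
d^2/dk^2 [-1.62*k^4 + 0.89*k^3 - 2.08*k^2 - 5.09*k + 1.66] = -19.44*k^2 + 5.34*k - 4.16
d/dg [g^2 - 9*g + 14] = 2*g - 9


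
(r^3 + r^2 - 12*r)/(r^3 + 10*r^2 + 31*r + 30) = r*(r^2 + r - 12)/(r^3 + 10*r^2 + 31*r + 30)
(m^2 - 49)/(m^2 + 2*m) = (m^2 - 49)/(m*(m + 2))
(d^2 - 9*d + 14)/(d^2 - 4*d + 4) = (d - 7)/(d - 2)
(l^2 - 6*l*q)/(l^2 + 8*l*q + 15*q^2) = l*(l - 6*q)/(l^2 + 8*l*q + 15*q^2)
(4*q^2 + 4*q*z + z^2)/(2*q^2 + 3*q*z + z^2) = (2*q + z)/(q + z)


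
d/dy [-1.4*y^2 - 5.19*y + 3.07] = -2.8*y - 5.19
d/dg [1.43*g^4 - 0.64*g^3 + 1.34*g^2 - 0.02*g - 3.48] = 5.72*g^3 - 1.92*g^2 + 2.68*g - 0.02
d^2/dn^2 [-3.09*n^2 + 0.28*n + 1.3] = -6.18000000000000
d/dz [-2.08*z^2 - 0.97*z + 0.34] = -4.16*z - 0.97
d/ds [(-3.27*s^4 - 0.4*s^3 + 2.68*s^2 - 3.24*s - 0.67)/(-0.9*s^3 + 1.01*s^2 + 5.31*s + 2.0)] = (2.943*s^6 - 6.6054*s^5 - 50.0831*s^4 - 36.24*s^3 + 13.2942*s^2 + 12.0734*s - 2.9223)/(0.81*s^6 - 1.818*s^5 - 8.5379*s^4 + 7.1262*s^3 + 32.2361*s^2 + 21.24*s + 4.0)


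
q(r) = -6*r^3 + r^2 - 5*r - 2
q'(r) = -18*r^2 + 2*r - 5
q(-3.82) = 366.15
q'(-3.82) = -275.30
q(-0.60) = 2.66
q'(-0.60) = -12.68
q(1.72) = -38.17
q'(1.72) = -54.81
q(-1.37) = 22.16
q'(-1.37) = -41.52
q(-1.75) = 41.97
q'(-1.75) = -63.62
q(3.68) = -305.87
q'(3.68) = -241.40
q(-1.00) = 10.00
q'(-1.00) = -25.00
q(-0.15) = -1.21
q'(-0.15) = -5.70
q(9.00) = -4340.00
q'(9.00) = -1445.00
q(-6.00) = 1360.00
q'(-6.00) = -665.00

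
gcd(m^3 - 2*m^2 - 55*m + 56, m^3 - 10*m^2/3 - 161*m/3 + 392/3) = m^2 - m - 56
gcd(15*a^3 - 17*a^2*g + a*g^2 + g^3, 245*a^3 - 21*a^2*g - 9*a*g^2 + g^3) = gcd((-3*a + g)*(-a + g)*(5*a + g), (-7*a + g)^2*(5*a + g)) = 5*a + g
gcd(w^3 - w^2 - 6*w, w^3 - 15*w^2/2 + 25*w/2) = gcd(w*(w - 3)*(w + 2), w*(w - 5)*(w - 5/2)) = w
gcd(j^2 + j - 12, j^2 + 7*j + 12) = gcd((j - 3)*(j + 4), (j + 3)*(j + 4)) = j + 4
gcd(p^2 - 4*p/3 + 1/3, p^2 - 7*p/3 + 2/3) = p - 1/3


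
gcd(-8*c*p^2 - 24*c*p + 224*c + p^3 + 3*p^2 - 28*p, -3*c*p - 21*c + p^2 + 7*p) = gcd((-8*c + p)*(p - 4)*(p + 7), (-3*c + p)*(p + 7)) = p + 7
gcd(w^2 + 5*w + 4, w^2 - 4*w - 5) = w + 1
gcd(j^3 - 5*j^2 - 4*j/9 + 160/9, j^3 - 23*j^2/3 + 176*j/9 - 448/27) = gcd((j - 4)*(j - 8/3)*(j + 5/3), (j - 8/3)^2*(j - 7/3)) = j - 8/3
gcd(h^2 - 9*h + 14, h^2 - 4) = h - 2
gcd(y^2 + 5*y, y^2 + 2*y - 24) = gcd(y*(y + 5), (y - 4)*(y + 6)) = 1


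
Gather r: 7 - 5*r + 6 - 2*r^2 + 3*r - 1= -2*r^2 - 2*r + 12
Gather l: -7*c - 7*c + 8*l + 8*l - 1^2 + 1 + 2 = -14*c + 16*l + 2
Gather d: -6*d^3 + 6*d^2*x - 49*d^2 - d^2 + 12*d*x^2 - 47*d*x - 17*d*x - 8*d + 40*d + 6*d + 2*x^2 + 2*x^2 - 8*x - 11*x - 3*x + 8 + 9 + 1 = -6*d^3 + d^2*(6*x - 50) + d*(12*x^2 - 64*x + 38) + 4*x^2 - 22*x + 18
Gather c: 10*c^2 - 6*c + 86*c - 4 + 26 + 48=10*c^2 + 80*c + 70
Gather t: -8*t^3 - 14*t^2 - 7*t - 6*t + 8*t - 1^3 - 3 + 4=-8*t^3 - 14*t^2 - 5*t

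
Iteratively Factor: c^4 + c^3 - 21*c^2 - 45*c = (c - 5)*(c^3 + 6*c^2 + 9*c) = c*(c - 5)*(c^2 + 6*c + 9) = c*(c - 5)*(c + 3)*(c + 3)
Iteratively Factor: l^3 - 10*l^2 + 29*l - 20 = (l - 1)*(l^2 - 9*l + 20) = (l - 5)*(l - 1)*(l - 4)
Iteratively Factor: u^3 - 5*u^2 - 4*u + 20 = (u - 2)*(u^2 - 3*u - 10) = (u - 5)*(u - 2)*(u + 2)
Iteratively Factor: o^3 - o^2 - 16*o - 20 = (o + 2)*(o^2 - 3*o - 10) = (o + 2)^2*(o - 5)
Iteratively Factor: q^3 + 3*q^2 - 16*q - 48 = (q + 3)*(q^2 - 16) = (q + 3)*(q + 4)*(q - 4)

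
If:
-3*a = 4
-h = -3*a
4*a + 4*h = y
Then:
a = -4/3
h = -4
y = -64/3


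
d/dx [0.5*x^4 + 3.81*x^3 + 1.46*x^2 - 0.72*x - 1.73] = 2.0*x^3 + 11.43*x^2 + 2.92*x - 0.72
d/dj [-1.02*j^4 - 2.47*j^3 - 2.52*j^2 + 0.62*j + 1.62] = -4.08*j^3 - 7.41*j^2 - 5.04*j + 0.62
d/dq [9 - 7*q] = -7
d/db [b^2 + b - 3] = 2*b + 1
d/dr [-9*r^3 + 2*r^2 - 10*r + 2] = -27*r^2 + 4*r - 10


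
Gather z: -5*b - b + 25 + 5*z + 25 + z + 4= -6*b + 6*z + 54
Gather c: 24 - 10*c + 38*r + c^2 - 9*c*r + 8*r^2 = c^2 + c*(-9*r - 10) + 8*r^2 + 38*r + 24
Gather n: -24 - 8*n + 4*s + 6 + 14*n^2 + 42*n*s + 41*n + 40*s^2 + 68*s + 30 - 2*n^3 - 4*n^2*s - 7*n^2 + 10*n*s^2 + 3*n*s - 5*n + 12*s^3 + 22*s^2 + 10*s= -2*n^3 + n^2*(7 - 4*s) + n*(10*s^2 + 45*s + 28) + 12*s^3 + 62*s^2 + 82*s + 12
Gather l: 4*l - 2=4*l - 2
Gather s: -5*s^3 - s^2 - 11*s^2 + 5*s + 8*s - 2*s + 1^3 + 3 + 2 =-5*s^3 - 12*s^2 + 11*s + 6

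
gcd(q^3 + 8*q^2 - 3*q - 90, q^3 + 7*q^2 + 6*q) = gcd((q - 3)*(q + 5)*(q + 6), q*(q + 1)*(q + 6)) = q + 6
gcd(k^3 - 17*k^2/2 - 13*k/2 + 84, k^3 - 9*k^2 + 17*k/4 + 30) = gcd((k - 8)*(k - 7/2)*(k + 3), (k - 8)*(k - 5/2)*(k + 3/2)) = k - 8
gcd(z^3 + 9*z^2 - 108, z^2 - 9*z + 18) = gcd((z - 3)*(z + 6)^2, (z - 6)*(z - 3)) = z - 3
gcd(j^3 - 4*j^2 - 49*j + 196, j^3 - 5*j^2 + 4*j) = j - 4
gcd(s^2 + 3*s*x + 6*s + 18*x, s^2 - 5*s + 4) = 1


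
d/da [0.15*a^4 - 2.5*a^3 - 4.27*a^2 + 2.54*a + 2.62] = 0.6*a^3 - 7.5*a^2 - 8.54*a + 2.54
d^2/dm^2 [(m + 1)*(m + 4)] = 2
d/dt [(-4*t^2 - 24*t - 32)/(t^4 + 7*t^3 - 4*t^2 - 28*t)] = 4*(2*t^3 + 17*t^2 + 40*t - 56)/(t^2*(t^4 + 10*t^3 - 3*t^2 - 140*t + 196))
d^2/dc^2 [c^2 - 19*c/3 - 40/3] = 2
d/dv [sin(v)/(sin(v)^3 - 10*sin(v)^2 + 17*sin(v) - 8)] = 2*(4*sin(v) + cos(v)^2 + 3)*cos(v)/((sin(v) - 8)^2*(sin(v) - 1)^3)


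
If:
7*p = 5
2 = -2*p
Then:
No Solution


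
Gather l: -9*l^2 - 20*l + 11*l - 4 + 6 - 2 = -9*l^2 - 9*l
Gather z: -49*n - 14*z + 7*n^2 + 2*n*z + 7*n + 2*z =7*n^2 - 42*n + z*(2*n - 12)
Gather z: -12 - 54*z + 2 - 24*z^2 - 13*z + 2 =-24*z^2 - 67*z - 8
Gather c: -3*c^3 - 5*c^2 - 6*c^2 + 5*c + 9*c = -3*c^3 - 11*c^2 + 14*c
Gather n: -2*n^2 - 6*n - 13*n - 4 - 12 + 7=-2*n^2 - 19*n - 9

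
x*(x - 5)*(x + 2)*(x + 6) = x^4 + 3*x^3 - 28*x^2 - 60*x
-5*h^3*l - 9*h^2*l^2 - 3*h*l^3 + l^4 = l*(-5*h + l)*(h + l)^2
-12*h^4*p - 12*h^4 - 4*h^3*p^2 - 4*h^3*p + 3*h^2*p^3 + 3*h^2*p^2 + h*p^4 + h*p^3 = (-2*h + p)*(2*h + p)*(3*h + p)*(h*p + h)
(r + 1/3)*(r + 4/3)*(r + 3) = r^3 + 14*r^2/3 + 49*r/9 + 4/3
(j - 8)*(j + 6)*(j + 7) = j^3 + 5*j^2 - 62*j - 336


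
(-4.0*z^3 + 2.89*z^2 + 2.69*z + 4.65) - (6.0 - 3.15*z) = -4.0*z^3 + 2.89*z^2 + 5.84*z - 1.35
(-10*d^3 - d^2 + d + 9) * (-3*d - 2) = 30*d^4 + 23*d^3 - d^2 - 29*d - 18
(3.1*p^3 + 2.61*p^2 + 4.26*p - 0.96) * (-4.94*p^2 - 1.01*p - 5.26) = -15.314*p^5 - 16.0244*p^4 - 39.9865*p^3 - 13.2888*p^2 - 21.438*p + 5.0496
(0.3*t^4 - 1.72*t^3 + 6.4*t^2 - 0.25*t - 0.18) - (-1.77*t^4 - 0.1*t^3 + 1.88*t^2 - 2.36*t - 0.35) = 2.07*t^4 - 1.62*t^3 + 4.52*t^2 + 2.11*t + 0.17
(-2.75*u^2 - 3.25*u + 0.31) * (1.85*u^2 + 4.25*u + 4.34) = -5.0875*u^4 - 17.7*u^3 - 25.174*u^2 - 12.7875*u + 1.3454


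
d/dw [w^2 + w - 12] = 2*w + 1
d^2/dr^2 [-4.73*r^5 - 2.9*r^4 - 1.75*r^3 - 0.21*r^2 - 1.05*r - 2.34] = -94.6*r^3 - 34.8*r^2 - 10.5*r - 0.42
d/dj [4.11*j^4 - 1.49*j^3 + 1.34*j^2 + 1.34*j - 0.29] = 16.44*j^3 - 4.47*j^2 + 2.68*j + 1.34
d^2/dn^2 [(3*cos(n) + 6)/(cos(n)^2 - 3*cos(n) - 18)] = -3*((cos(n)^2 - 1)^2 + 90*cos(n)^2 + 417*cos(n)/4 + 11*cos(3*n)/4 + 143)*cos(n)/((cos(n) - 6)^3*(cos(n) + 3)^3)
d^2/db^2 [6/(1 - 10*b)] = -1200/(10*b - 1)^3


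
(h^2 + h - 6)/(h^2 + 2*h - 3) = (h - 2)/(h - 1)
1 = 1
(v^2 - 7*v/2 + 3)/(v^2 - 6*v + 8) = (v - 3/2)/(v - 4)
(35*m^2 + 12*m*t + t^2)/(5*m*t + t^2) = (7*m + t)/t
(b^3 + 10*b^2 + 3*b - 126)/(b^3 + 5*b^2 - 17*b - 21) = (b + 6)/(b + 1)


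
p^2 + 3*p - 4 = (p - 1)*(p + 4)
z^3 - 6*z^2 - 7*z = z*(z - 7)*(z + 1)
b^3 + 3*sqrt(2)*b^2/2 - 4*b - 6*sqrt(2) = (b - 2)*(b + 2)*(b + 3*sqrt(2)/2)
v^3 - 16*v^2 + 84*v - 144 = (v - 6)^2*(v - 4)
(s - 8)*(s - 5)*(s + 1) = s^3 - 12*s^2 + 27*s + 40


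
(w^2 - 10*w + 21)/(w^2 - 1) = (w^2 - 10*w + 21)/(w^2 - 1)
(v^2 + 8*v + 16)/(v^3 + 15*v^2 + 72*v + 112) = 1/(v + 7)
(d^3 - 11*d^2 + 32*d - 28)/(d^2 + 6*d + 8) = (d^3 - 11*d^2 + 32*d - 28)/(d^2 + 6*d + 8)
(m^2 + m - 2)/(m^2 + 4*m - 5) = (m + 2)/(m + 5)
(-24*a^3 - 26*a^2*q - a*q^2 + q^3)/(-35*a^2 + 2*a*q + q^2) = (-24*a^3 - 26*a^2*q - a*q^2 + q^3)/(-35*a^2 + 2*a*q + q^2)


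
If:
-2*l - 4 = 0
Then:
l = -2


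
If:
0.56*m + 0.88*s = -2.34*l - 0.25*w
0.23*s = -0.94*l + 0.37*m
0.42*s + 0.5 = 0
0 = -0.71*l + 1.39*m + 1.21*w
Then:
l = 0.39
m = 0.26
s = -1.19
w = -0.07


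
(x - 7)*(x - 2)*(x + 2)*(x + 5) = x^4 - 2*x^3 - 39*x^2 + 8*x + 140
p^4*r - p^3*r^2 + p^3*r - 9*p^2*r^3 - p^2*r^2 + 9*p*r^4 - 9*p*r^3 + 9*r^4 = (p - 3*r)*(p - r)*(p + 3*r)*(p*r + r)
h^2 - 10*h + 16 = (h - 8)*(h - 2)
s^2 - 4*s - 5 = (s - 5)*(s + 1)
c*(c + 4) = c^2 + 4*c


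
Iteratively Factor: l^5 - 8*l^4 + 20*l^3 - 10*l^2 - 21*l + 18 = (l - 1)*(l^4 - 7*l^3 + 13*l^2 + 3*l - 18) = (l - 1)*(l + 1)*(l^3 - 8*l^2 + 21*l - 18) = (l - 2)*(l - 1)*(l + 1)*(l^2 - 6*l + 9) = (l - 3)*(l - 2)*(l - 1)*(l + 1)*(l - 3)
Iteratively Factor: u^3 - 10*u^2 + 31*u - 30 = (u - 3)*(u^2 - 7*u + 10) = (u - 3)*(u - 2)*(u - 5)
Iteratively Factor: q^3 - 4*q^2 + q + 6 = (q - 3)*(q^2 - q - 2) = (q - 3)*(q + 1)*(q - 2)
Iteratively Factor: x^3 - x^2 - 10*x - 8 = (x - 4)*(x^2 + 3*x + 2) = (x - 4)*(x + 1)*(x + 2)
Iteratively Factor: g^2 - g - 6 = (g + 2)*(g - 3)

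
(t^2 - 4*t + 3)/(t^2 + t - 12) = (t - 1)/(t + 4)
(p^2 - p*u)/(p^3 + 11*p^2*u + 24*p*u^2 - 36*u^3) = p/(p^2 + 12*p*u + 36*u^2)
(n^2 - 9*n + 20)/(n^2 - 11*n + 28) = (n - 5)/(n - 7)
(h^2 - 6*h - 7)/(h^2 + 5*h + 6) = (h^2 - 6*h - 7)/(h^2 + 5*h + 6)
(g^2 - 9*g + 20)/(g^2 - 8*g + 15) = (g - 4)/(g - 3)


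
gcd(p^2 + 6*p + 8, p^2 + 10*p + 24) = p + 4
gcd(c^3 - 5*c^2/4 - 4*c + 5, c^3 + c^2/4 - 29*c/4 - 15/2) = c + 2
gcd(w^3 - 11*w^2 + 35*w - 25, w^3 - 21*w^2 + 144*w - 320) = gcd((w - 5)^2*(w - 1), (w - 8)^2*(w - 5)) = w - 5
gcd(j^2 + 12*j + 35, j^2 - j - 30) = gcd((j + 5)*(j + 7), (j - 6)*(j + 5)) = j + 5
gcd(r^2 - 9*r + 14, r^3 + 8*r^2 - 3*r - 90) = 1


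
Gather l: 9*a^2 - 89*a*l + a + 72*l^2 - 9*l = 9*a^2 + a + 72*l^2 + l*(-89*a - 9)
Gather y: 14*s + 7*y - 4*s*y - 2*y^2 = 14*s - 2*y^2 + y*(7 - 4*s)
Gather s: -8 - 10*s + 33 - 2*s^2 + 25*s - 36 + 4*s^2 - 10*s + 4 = 2*s^2 + 5*s - 7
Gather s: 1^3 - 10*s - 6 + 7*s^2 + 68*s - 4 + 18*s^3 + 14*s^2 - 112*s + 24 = 18*s^3 + 21*s^2 - 54*s + 15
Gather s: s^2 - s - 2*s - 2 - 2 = s^2 - 3*s - 4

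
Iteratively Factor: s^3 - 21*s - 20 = (s - 5)*(s^2 + 5*s + 4) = (s - 5)*(s + 4)*(s + 1)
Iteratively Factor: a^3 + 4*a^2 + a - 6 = (a - 1)*(a^2 + 5*a + 6) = (a - 1)*(a + 2)*(a + 3)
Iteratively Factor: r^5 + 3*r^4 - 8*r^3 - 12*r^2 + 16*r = (r - 2)*(r^4 + 5*r^3 + 2*r^2 - 8*r) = (r - 2)*(r + 4)*(r^3 + r^2 - 2*r) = (r - 2)*(r - 1)*(r + 4)*(r^2 + 2*r) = (r - 2)*(r - 1)*(r + 2)*(r + 4)*(r)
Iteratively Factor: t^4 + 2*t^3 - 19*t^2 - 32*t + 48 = (t - 1)*(t^3 + 3*t^2 - 16*t - 48) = (t - 1)*(t + 4)*(t^2 - t - 12) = (t - 1)*(t + 3)*(t + 4)*(t - 4)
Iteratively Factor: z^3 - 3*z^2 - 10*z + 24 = (z + 3)*(z^2 - 6*z + 8) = (z - 4)*(z + 3)*(z - 2)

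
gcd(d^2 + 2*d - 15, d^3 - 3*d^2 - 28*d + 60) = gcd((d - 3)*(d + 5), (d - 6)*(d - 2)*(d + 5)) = d + 5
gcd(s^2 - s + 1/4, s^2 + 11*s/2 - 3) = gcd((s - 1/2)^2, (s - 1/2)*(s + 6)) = s - 1/2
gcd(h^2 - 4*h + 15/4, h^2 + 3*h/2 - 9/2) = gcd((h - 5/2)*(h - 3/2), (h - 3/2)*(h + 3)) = h - 3/2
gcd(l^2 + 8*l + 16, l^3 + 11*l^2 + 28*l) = l + 4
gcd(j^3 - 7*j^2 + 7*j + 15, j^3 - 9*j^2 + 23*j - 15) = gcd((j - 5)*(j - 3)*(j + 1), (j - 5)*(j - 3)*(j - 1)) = j^2 - 8*j + 15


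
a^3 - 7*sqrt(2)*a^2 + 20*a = a*(a - 5*sqrt(2))*(a - 2*sqrt(2))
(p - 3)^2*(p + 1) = p^3 - 5*p^2 + 3*p + 9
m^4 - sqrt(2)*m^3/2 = m^3*(m - sqrt(2)/2)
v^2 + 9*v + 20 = (v + 4)*(v + 5)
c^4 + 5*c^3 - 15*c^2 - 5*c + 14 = (c - 2)*(c - 1)*(c + 1)*(c + 7)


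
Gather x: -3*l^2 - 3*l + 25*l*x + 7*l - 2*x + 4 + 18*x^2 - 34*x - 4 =-3*l^2 + 4*l + 18*x^2 + x*(25*l - 36)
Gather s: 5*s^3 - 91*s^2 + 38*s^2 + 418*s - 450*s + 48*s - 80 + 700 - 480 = 5*s^3 - 53*s^2 + 16*s + 140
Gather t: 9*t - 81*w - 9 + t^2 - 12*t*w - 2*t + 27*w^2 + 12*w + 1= t^2 + t*(7 - 12*w) + 27*w^2 - 69*w - 8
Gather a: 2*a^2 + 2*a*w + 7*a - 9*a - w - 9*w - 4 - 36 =2*a^2 + a*(2*w - 2) - 10*w - 40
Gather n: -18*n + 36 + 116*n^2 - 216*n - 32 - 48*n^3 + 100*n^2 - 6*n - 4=-48*n^3 + 216*n^2 - 240*n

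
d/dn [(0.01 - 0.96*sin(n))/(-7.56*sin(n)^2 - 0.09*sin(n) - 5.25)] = (-7.2576*sin(n)^2 + 0.1512*sin(n) + 5.0409)*cos(n)/(57.1536*sin(n)^4 + 1.3608*sin(n)^3 + 79.3881*sin(n)^2 + 0.945*sin(n) + 27.5625)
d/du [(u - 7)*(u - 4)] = 2*u - 11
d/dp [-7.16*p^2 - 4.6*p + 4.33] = -14.32*p - 4.6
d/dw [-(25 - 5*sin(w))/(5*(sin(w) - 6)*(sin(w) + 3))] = (10*sin(w) + cos(w)^2 - 34)*cos(w)/((sin(w) - 6)^2*(sin(w) + 3)^2)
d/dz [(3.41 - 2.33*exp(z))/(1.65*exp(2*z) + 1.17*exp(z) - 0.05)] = (3.8445*exp(2*z) - 11.253*exp(z) - 3.8732)*exp(z)/(2.7225*exp(4*z) + 3.861*exp(3*z) + 1.2039*exp(2*z) - 0.117*exp(z) + 0.0025)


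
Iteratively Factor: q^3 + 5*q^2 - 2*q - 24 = (q - 2)*(q^2 + 7*q + 12) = (q - 2)*(q + 4)*(q + 3)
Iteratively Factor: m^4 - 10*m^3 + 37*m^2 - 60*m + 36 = (m - 3)*(m^3 - 7*m^2 + 16*m - 12) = (m - 3)^2*(m^2 - 4*m + 4) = (m - 3)^2*(m - 2)*(m - 2)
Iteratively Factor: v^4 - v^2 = (v - 1)*(v^3 + v^2) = v*(v - 1)*(v^2 + v) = v^2*(v - 1)*(v + 1)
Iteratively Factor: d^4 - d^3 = (d - 1)*(d^3) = d*(d - 1)*(d^2) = d^2*(d - 1)*(d)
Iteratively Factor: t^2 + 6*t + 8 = (t + 2)*(t + 4)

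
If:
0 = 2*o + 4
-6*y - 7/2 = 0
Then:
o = -2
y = -7/12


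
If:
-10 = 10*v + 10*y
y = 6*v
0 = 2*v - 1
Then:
No Solution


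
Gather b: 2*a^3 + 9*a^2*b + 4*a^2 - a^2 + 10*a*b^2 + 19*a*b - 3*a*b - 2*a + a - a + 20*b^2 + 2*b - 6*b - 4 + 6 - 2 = 2*a^3 + 3*a^2 - 2*a + b^2*(10*a + 20) + b*(9*a^2 + 16*a - 4)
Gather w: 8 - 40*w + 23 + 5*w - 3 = 28 - 35*w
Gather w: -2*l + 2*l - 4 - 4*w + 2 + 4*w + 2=0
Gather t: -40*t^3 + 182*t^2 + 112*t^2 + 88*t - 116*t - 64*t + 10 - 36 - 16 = -40*t^3 + 294*t^2 - 92*t - 42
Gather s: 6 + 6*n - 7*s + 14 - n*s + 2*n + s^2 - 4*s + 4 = 8*n + s^2 + s*(-n - 11) + 24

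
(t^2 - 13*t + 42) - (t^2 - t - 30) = 72 - 12*t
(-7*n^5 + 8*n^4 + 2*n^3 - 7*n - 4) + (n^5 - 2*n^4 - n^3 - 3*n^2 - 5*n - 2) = -6*n^5 + 6*n^4 + n^3 - 3*n^2 - 12*n - 6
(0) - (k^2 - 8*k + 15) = -k^2 + 8*k - 15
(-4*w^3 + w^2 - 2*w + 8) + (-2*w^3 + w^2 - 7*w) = -6*w^3 + 2*w^2 - 9*w + 8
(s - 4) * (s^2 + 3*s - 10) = s^3 - s^2 - 22*s + 40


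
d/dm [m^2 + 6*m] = 2*m + 6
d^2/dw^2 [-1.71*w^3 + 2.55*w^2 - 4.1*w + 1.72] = 5.1 - 10.26*w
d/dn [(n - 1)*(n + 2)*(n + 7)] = 3*n^2 + 16*n + 5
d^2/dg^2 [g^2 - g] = 2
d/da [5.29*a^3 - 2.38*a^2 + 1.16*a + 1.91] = 15.87*a^2 - 4.76*a + 1.16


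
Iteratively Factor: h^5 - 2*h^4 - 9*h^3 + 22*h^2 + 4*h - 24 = (h + 1)*(h^4 - 3*h^3 - 6*h^2 + 28*h - 24) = (h - 2)*(h + 1)*(h^3 - h^2 - 8*h + 12) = (h - 2)*(h + 1)*(h + 3)*(h^2 - 4*h + 4) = (h - 2)^2*(h + 1)*(h + 3)*(h - 2)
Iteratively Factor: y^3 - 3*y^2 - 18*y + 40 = (y + 4)*(y^2 - 7*y + 10) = (y - 2)*(y + 4)*(y - 5)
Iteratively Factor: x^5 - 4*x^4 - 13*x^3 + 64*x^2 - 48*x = (x - 3)*(x^4 - x^3 - 16*x^2 + 16*x) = (x - 3)*(x - 1)*(x^3 - 16*x) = (x - 3)*(x - 1)*(x + 4)*(x^2 - 4*x) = x*(x - 3)*(x - 1)*(x + 4)*(x - 4)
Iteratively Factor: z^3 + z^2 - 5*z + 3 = (z - 1)*(z^2 + 2*z - 3) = (z - 1)^2*(z + 3)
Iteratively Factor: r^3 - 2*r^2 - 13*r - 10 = (r + 2)*(r^2 - 4*r - 5) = (r - 5)*(r + 2)*(r + 1)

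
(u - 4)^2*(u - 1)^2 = u^4 - 10*u^3 + 33*u^2 - 40*u + 16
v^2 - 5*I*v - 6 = (v - 3*I)*(v - 2*I)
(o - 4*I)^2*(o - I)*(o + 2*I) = o^4 - 7*I*o^3 - 6*o^2 - 32*I*o - 32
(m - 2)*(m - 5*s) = m^2 - 5*m*s - 2*m + 10*s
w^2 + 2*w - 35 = (w - 5)*(w + 7)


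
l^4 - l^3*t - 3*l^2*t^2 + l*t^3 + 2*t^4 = (l - 2*t)*(l - t)*(l + t)^2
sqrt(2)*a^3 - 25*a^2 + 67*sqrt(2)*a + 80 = (a - 8*sqrt(2))*(a - 5*sqrt(2))*(sqrt(2)*a + 1)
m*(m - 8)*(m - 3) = m^3 - 11*m^2 + 24*m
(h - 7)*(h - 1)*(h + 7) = h^3 - h^2 - 49*h + 49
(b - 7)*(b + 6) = b^2 - b - 42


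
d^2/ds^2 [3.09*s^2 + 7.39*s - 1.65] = 6.18000000000000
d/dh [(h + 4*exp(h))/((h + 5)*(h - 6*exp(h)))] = ((h + 5)*(h - 6*exp(h))*(4*exp(h) + 1) + (h + 5)*(h + 4*exp(h))*(6*exp(h) - 1) - (h - 6*exp(h))*(h + 4*exp(h)))/((h + 5)^2*(h - 6*exp(h))^2)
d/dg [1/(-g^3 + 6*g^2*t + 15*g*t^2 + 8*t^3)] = 3*(g^2 - 4*g*t - 5*t^2)/(-g^3 + 6*g^2*t + 15*g*t^2 + 8*t^3)^2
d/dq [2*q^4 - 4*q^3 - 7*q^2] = 2*q*(4*q^2 - 6*q - 7)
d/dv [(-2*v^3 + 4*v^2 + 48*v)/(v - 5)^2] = 2*(-v^3 + 15*v^2 - 44*v - 120)/(v^3 - 15*v^2 + 75*v - 125)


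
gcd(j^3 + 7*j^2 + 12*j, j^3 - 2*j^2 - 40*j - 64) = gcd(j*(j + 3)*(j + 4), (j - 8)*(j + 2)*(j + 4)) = j + 4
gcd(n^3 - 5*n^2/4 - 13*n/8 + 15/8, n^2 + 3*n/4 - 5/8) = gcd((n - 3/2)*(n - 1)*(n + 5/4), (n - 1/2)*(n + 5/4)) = n + 5/4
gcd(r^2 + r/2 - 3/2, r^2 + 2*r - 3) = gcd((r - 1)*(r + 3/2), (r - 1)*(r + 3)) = r - 1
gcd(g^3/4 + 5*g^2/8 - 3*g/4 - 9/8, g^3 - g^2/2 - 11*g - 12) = 1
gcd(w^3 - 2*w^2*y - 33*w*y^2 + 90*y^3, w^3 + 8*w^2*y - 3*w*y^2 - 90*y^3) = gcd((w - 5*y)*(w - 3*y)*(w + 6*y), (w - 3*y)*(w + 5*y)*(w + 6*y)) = -w^2 - 3*w*y + 18*y^2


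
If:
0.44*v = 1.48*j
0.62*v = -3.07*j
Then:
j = 0.00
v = 0.00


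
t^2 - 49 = (t - 7)*(t + 7)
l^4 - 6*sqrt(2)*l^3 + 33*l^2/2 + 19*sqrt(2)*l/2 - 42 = (l - 7*sqrt(2)/2)*(l - 2*sqrt(2))*(l - 3*sqrt(2)/2)*(l + sqrt(2))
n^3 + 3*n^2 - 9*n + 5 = (n - 1)^2*(n + 5)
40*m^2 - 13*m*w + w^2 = (-8*m + w)*(-5*m + w)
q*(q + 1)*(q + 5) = q^3 + 6*q^2 + 5*q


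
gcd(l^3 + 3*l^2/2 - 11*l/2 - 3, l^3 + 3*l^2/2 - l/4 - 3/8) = l + 1/2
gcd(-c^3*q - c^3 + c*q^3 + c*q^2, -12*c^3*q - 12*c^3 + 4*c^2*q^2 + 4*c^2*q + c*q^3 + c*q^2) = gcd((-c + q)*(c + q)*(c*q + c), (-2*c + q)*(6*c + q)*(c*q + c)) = c*q + c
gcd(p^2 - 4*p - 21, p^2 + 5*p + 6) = p + 3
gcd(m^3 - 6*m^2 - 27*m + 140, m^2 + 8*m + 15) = m + 5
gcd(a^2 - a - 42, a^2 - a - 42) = a^2 - a - 42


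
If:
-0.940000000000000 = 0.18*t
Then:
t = -5.22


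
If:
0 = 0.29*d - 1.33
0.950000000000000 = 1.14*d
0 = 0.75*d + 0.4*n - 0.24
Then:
No Solution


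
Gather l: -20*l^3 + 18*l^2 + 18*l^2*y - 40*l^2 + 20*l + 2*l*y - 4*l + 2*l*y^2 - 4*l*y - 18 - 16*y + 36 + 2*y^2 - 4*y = -20*l^3 + l^2*(18*y - 22) + l*(2*y^2 - 2*y + 16) + 2*y^2 - 20*y + 18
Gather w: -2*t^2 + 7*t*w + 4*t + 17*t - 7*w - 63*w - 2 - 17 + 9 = -2*t^2 + 21*t + w*(7*t - 70) - 10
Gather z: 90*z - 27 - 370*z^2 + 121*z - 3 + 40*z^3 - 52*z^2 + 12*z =40*z^3 - 422*z^2 + 223*z - 30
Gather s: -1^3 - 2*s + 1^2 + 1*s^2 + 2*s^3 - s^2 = 2*s^3 - 2*s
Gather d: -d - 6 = -d - 6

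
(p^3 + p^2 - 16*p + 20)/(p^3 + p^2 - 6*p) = (p^2 + 3*p - 10)/(p*(p + 3))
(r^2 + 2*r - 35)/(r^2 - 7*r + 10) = (r + 7)/(r - 2)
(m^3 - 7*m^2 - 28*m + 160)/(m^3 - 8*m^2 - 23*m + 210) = (m^2 - 12*m + 32)/(m^2 - 13*m + 42)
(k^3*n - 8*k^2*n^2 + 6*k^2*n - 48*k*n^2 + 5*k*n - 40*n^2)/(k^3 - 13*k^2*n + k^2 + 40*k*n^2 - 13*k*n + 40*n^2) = n*(k + 5)/(k - 5*n)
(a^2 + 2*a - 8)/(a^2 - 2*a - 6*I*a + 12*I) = (a + 4)/(a - 6*I)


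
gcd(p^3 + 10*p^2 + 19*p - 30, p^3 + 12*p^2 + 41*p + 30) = p^2 + 11*p + 30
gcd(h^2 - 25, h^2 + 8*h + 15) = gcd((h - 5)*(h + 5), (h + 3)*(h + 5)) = h + 5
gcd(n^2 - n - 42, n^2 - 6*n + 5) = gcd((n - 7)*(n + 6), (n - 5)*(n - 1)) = 1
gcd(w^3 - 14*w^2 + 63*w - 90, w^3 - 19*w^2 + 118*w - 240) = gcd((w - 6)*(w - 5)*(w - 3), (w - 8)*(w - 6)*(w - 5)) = w^2 - 11*w + 30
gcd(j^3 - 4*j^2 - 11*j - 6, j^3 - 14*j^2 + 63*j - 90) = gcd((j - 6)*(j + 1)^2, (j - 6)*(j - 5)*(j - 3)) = j - 6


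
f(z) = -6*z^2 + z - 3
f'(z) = 1 - 12*z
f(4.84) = -138.71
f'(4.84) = -57.08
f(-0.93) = -9.12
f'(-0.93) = 12.16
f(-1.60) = -19.96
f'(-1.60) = 20.20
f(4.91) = -142.74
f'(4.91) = -57.92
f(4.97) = -146.24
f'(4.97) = -58.64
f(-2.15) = -32.88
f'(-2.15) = 26.80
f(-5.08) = -162.92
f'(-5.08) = 61.96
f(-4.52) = -130.10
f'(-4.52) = 55.24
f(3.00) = -54.00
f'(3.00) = -35.00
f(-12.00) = -879.00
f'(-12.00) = 145.00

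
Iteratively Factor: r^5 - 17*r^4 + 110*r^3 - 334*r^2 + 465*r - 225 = (r - 3)*(r^4 - 14*r^3 + 68*r^2 - 130*r + 75) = (r - 5)*(r - 3)*(r^3 - 9*r^2 + 23*r - 15) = (r - 5)^2*(r - 3)*(r^2 - 4*r + 3) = (r - 5)^2*(r - 3)^2*(r - 1)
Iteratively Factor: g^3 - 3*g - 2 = (g + 1)*(g^2 - g - 2) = (g + 1)^2*(g - 2)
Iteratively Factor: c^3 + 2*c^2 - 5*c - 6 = (c + 3)*(c^2 - c - 2) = (c + 1)*(c + 3)*(c - 2)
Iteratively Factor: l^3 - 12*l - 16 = (l - 4)*(l^2 + 4*l + 4) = (l - 4)*(l + 2)*(l + 2)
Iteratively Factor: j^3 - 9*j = (j - 3)*(j^2 + 3*j) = j*(j - 3)*(j + 3)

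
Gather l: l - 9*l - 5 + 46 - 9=32 - 8*l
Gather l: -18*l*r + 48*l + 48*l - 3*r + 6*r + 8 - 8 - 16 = l*(96 - 18*r) + 3*r - 16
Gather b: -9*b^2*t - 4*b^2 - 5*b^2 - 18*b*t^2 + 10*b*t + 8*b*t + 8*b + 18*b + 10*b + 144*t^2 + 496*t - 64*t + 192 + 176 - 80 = b^2*(-9*t - 9) + b*(-18*t^2 + 18*t + 36) + 144*t^2 + 432*t + 288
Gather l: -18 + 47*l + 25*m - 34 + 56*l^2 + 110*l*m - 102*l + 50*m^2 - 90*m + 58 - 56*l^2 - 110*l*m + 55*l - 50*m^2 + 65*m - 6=0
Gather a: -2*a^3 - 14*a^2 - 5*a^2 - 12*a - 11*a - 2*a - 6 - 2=-2*a^3 - 19*a^2 - 25*a - 8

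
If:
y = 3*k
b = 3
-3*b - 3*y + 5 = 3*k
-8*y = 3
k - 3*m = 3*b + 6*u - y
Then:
No Solution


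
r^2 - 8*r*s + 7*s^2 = (r - 7*s)*(r - s)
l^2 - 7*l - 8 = (l - 8)*(l + 1)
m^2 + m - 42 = (m - 6)*(m + 7)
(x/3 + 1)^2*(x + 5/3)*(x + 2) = x^4/9 + 29*x^3/27 + 103*x^2/27 + 53*x/9 + 10/3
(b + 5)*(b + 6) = b^2 + 11*b + 30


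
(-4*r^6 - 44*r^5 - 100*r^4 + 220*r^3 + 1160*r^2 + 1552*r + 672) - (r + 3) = -4*r^6 - 44*r^5 - 100*r^4 + 220*r^3 + 1160*r^2 + 1551*r + 669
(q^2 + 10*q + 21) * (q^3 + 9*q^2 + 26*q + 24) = q^5 + 19*q^4 + 137*q^3 + 473*q^2 + 786*q + 504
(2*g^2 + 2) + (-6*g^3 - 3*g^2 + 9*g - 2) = -6*g^3 - g^2 + 9*g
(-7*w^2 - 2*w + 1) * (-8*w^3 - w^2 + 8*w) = 56*w^5 + 23*w^4 - 62*w^3 - 17*w^2 + 8*w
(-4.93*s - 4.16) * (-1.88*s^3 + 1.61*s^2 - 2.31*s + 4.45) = 9.2684*s^4 - 0.1165*s^3 + 4.6907*s^2 - 12.3289*s - 18.512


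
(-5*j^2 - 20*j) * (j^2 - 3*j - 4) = -5*j^4 - 5*j^3 + 80*j^2 + 80*j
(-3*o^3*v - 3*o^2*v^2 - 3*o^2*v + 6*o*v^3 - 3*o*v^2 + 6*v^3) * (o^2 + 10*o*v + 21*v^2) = -3*o^5*v - 33*o^4*v^2 - 3*o^4*v - 87*o^3*v^3 - 33*o^3*v^2 - 3*o^2*v^4 - 87*o^2*v^3 + 126*o*v^5 - 3*o*v^4 + 126*v^5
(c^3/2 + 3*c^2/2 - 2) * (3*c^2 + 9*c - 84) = 3*c^5/2 + 9*c^4 - 57*c^3/2 - 132*c^2 - 18*c + 168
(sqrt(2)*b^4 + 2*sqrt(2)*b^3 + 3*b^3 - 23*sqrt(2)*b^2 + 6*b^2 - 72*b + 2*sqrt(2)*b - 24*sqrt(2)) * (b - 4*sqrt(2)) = sqrt(2)*b^5 - 5*b^4 + 2*sqrt(2)*b^4 - 35*sqrt(2)*b^3 - 10*b^3 - 22*sqrt(2)*b^2 + 112*b^2 - 16*b + 264*sqrt(2)*b + 192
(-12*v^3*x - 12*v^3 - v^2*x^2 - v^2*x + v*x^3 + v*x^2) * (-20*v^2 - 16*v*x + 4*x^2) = 240*v^5*x + 240*v^5 + 212*v^4*x^2 + 212*v^4*x - 52*v^3*x^3 - 52*v^3*x^2 - 20*v^2*x^4 - 20*v^2*x^3 + 4*v*x^5 + 4*v*x^4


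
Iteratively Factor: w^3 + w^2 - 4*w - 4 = (w + 1)*(w^2 - 4) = (w - 2)*(w + 1)*(w + 2)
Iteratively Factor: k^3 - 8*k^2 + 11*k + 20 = (k + 1)*(k^2 - 9*k + 20) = (k - 4)*(k + 1)*(k - 5)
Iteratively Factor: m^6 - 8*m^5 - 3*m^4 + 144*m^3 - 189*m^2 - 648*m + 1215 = (m - 5)*(m^5 - 3*m^4 - 18*m^3 + 54*m^2 + 81*m - 243) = (m - 5)*(m - 3)*(m^4 - 18*m^2 + 81) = (m - 5)*(m - 3)^2*(m^3 + 3*m^2 - 9*m - 27) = (m - 5)*(m - 3)^2*(m + 3)*(m^2 - 9) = (m - 5)*(m - 3)^3*(m + 3)*(m + 3)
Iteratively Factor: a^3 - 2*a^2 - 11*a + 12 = (a - 4)*(a^2 + 2*a - 3) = (a - 4)*(a + 3)*(a - 1)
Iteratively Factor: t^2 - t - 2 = (t + 1)*(t - 2)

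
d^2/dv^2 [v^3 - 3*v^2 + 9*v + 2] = 6*v - 6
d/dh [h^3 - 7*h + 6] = 3*h^2 - 7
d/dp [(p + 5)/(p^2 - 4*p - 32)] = (p^2 - 4*p - 2*(p - 2)*(p + 5) - 32)/(-p^2 + 4*p + 32)^2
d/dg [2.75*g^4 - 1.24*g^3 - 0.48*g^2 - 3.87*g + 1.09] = 11.0*g^3 - 3.72*g^2 - 0.96*g - 3.87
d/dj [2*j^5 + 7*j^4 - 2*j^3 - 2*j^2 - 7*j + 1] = 10*j^4 + 28*j^3 - 6*j^2 - 4*j - 7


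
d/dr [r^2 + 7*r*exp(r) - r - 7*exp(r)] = 7*r*exp(r) + 2*r - 1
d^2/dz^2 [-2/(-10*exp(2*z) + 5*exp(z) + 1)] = 10*((1 - 8*exp(z))*(-10*exp(2*z) + 5*exp(z) + 1) - 10*(4*exp(z) - 1)^2*exp(z))*exp(z)/(-10*exp(2*z) + 5*exp(z) + 1)^3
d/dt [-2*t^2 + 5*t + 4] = 5 - 4*t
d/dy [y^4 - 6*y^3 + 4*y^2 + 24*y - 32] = 4*y^3 - 18*y^2 + 8*y + 24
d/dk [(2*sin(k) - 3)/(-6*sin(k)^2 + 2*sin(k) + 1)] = 4*(3*sin(k)^2 - 9*sin(k) + 2)*cos(k)/(6*sin(k)^2 - 2*sin(k) - 1)^2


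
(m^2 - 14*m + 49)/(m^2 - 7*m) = (m - 7)/m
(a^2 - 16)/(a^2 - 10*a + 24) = (a + 4)/(a - 6)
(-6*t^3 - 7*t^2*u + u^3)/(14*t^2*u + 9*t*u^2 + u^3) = (-3*t^2 - 2*t*u + u^2)/(u*(7*t + u))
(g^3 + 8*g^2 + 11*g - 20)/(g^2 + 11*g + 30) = (g^2 + 3*g - 4)/(g + 6)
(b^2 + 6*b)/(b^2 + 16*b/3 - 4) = 3*b/(3*b - 2)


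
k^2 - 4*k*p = k*(k - 4*p)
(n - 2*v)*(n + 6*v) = n^2 + 4*n*v - 12*v^2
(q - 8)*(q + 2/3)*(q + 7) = q^3 - q^2/3 - 170*q/3 - 112/3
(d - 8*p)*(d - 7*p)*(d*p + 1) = d^3*p - 15*d^2*p^2 + d^2 + 56*d*p^3 - 15*d*p + 56*p^2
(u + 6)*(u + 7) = u^2 + 13*u + 42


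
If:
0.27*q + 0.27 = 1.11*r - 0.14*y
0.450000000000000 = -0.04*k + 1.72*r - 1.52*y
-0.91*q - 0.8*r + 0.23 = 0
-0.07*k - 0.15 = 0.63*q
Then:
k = -2.38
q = 0.03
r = 0.26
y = 0.06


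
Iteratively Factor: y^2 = (y)*(y)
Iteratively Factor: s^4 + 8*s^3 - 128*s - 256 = (s + 4)*(s^3 + 4*s^2 - 16*s - 64) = (s - 4)*(s + 4)*(s^2 + 8*s + 16) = (s - 4)*(s + 4)^2*(s + 4)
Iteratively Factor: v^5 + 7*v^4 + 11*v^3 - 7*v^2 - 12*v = (v)*(v^4 + 7*v^3 + 11*v^2 - 7*v - 12) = v*(v + 4)*(v^3 + 3*v^2 - v - 3) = v*(v - 1)*(v + 4)*(v^2 + 4*v + 3) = v*(v - 1)*(v + 1)*(v + 4)*(v + 3)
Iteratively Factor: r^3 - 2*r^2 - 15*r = (r + 3)*(r^2 - 5*r) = (r - 5)*(r + 3)*(r)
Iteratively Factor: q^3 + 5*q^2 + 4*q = (q + 4)*(q^2 + q) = q*(q + 4)*(q + 1)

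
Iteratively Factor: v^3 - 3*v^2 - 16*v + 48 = (v - 4)*(v^2 + v - 12) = (v - 4)*(v - 3)*(v + 4)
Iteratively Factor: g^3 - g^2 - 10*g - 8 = (g - 4)*(g^2 + 3*g + 2) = (g - 4)*(g + 2)*(g + 1)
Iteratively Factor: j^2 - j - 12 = (j - 4)*(j + 3)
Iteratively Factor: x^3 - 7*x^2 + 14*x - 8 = (x - 2)*(x^2 - 5*x + 4) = (x - 4)*(x - 2)*(x - 1)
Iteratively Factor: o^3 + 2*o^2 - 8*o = (o + 4)*(o^2 - 2*o) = o*(o + 4)*(o - 2)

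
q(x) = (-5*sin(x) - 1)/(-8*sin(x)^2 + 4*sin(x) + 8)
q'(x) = (16*sin(x)*cos(x) - 4*cos(x))*(-5*sin(x) - 1)/(-8*sin(x)^2 + 4*sin(x) + 8)^2 - 5*cos(x)/(-8*sin(x)^2 + 4*sin(x) + 8) = (-4*sin(x) + 5*cos(2*x) - 14)*cos(x)/(4*(sin(x) + cos(2*x) + 1)^2)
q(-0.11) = -0.06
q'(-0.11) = -0.62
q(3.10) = -0.15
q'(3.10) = 0.55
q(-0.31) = 0.09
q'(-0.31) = -0.91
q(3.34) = -0.00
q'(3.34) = 0.71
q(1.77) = -1.39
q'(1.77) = 0.99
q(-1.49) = -1.01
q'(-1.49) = -0.31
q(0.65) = -0.54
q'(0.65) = -0.86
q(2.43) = -0.59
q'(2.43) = 0.93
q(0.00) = -0.12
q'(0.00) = -0.56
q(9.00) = -0.37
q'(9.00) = 0.65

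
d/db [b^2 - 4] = 2*b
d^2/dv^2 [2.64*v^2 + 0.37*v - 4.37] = 5.28000000000000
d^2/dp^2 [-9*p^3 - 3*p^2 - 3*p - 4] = -54*p - 6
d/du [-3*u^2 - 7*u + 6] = -6*u - 7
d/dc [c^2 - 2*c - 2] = 2*c - 2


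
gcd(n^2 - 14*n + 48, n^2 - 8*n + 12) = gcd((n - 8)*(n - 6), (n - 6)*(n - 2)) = n - 6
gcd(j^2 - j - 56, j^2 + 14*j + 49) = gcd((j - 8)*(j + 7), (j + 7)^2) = j + 7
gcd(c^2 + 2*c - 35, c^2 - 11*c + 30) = c - 5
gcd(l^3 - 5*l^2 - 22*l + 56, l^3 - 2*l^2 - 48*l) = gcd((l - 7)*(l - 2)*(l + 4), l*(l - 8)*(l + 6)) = 1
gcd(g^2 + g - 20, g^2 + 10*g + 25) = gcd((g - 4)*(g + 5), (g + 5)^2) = g + 5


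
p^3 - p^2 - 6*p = p*(p - 3)*(p + 2)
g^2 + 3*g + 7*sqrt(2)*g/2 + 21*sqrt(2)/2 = (g + 3)*(g + 7*sqrt(2)/2)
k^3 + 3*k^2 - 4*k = k*(k - 1)*(k + 4)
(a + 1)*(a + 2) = a^2 + 3*a + 2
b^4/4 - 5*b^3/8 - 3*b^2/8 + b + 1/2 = (b/4 + 1/4)*(b - 2)^2*(b + 1/2)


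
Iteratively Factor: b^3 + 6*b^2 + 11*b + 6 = (b + 2)*(b^2 + 4*b + 3) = (b + 2)*(b + 3)*(b + 1)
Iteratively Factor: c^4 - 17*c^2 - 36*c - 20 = (c + 2)*(c^3 - 2*c^2 - 13*c - 10) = (c - 5)*(c + 2)*(c^2 + 3*c + 2) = (c - 5)*(c + 2)^2*(c + 1)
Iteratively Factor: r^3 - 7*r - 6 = (r - 3)*(r^2 + 3*r + 2) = (r - 3)*(r + 2)*(r + 1)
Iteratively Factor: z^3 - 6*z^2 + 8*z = (z - 2)*(z^2 - 4*z) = z*(z - 2)*(z - 4)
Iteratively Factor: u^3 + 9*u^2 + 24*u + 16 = (u + 4)*(u^2 + 5*u + 4) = (u + 4)^2*(u + 1)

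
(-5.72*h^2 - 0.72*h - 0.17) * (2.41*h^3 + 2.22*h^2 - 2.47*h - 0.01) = -13.7852*h^5 - 14.4336*h^4 + 12.1203*h^3 + 1.4582*h^2 + 0.4271*h + 0.0017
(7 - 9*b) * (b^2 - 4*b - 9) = -9*b^3 + 43*b^2 + 53*b - 63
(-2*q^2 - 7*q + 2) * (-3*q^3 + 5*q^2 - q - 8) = 6*q^5 + 11*q^4 - 39*q^3 + 33*q^2 + 54*q - 16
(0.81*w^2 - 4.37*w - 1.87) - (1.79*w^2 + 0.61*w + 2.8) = -0.98*w^2 - 4.98*w - 4.67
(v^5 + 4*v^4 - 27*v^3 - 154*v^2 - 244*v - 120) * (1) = v^5 + 4*v^4 - 27*v^3 - 154*v^2 - 244*v - 120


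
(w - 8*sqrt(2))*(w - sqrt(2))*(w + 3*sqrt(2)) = w^3 - 6*sqrt(2)*w^2 - 38*w + 48*sqrt(2)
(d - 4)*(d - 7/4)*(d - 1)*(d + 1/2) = d^4 - 25*d^3/4 + 75*d^2/8 - 5*d/8 - 7/2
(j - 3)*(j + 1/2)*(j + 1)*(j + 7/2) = j^4 + 2*j^3 - 37*j^2/4 - 31*j/2 - 21/4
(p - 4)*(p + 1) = p^2 - 3*p - 4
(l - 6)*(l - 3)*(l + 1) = l^3 - 8*l^2 + 9*l + 18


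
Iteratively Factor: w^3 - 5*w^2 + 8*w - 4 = (w - 2)*(w^2 - 3*w + 2) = (w - 2)*(w - 1)*(w - 2)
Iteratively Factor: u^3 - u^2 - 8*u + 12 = (u - 2)*(u^2 + u - 6) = (u - 2)*(u + 3)*(u - 2)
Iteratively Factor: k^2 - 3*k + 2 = (k - 2)*(k - 1)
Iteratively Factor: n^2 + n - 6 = (n - 2)*(n + 3)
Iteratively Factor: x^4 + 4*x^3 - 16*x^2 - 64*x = (x - 4)*(x^3 + 8*x^2 + 16*x) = x*(x - 4)*(x^2 + 8*x + 16) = x*(x - 4)*(x + 4)*(x + 4)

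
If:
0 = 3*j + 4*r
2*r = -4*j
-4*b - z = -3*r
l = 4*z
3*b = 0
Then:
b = 0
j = 0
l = 0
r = 0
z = 0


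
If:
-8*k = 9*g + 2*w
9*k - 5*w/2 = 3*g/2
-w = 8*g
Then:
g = 0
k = 0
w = 0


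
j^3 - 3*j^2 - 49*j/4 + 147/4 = (j - 7/2)*(j - 3)*(j + 7/2)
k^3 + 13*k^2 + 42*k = k*(k + 6)*(k + 7)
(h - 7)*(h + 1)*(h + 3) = h^3 - 3*h^2 - 25*h - 21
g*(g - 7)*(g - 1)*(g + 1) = g^4 - 7*g^3 - g^2 + 7*g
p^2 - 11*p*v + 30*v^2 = (p - 6*v)*(p - 5*v)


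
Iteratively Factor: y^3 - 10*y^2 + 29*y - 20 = (y - 5)*(y^2 - 5*y + 4) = (y - 5)*(y - 1)*(y - 4)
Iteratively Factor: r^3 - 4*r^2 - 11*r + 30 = (r - 2)*(r^2 - 2*r - 15) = (r - 2)*(r + 3)*(r - 5)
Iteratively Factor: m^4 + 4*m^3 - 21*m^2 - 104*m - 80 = (m - 5)*(m^3 + 9*m^2 + 24*m + 16) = (m - 5)*(m + 4)*(m^2 + 5*m + 4) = (m - 5)*(m + 1)*(m + 4)*(m + 4)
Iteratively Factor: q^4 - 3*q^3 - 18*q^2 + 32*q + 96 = (q + 3)*(q^3 - 6*q^2 + 32) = (q - 4)*(q + 3)*(q^2 - 2*q - 8) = (q - 4)^2*(q + 3)*(q + 2)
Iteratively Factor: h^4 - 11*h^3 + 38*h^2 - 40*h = (h - 2)*(h^3 - 9*h^2 + 20*h) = (h - 5)*(h - 2)*(h^2 - 4*h) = h*(h - 5)*(h - 2)*(h - 4)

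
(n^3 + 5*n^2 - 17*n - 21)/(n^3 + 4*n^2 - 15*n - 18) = (n + 7)/(n + 6)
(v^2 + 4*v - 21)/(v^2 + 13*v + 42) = (v - 3)/(v + 6)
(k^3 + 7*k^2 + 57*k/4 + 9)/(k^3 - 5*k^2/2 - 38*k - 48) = (k + 3/2)/(k - 8)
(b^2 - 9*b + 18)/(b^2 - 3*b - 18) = (b - 3)/(b + 3)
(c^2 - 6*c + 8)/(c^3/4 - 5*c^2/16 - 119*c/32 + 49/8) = 32*(c^2 - 6*c + 8)/(8*c^3 - 10*c^2 - 119*c + 196)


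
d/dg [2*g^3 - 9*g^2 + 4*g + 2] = 6*g^2 - 18*g + 4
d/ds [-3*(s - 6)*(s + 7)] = -6*s - 3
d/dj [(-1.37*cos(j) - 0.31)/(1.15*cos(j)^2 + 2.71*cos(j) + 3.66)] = (-1.5755*cos(j)^2 - 0.713*cos(j) + 4.1741)*sin(j)/(1.3225*cos(j)^4 + 6.233*cos(j)^3 + 15.7621*cos(j)^2 + 19.8372*cos(j) + 13.3956)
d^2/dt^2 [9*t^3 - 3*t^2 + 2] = 54*t - 6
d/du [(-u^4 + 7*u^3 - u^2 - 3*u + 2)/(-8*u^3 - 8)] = (u^6 - u^4 - 2*u^3 - 15*u^2 + 2*u + 3)/(8*(u^6 + 2*u^3 + 1))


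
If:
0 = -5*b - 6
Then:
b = -6/5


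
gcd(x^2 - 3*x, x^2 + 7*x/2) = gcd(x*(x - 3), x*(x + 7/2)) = x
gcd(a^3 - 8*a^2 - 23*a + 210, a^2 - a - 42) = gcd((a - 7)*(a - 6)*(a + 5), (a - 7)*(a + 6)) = a - 7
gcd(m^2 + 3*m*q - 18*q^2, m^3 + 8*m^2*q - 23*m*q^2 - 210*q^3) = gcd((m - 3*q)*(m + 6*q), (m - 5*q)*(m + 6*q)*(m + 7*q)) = m + 6*q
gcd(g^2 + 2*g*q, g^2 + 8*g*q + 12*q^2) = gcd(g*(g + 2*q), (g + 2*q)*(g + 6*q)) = g + 2*q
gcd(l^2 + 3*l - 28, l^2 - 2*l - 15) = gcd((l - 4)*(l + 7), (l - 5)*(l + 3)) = 1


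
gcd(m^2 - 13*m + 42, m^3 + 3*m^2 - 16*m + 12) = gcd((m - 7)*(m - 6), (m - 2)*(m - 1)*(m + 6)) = 1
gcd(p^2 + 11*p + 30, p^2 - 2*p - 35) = p + 5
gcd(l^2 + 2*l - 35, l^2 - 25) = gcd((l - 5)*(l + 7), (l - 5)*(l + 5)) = l - 5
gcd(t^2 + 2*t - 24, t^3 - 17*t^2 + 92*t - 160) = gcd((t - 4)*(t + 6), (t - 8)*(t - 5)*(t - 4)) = t - 4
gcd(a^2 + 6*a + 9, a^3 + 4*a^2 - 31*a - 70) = 1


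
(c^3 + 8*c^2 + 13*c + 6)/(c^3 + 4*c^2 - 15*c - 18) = (c + 1)/(c - 3)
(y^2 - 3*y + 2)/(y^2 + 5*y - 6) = (y - 2)/(y + 6)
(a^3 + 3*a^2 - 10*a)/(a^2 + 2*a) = (a^2 + 3*a - 10)/(a + 2)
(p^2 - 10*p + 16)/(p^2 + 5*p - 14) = (p - 8)/(p + 7)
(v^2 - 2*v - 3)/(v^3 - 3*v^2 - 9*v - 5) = (v - 3)/(v^2 - 4*v - 5)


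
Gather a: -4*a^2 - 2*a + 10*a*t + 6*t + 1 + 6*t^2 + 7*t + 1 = -4*a^2 + a*(10*t - 2) + 6*t^2 + 13*t + 2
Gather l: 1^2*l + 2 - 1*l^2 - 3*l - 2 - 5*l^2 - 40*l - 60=-6*l^2 - 42*l - 60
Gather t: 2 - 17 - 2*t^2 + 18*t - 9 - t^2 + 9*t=-3*t^2 + 27*t - 24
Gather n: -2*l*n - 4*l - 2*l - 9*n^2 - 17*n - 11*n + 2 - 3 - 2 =-6*l - 9*n^2 + n*(-2*l - 28) - 3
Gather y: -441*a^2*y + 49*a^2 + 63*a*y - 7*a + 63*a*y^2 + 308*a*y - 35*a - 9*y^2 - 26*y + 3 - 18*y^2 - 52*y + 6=49*a^2 - 42*a + y^2*(63*a - 27) + y*(-441*a^2 + 371*a - 78) + 9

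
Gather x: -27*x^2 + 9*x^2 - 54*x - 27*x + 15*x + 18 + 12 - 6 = -18*x^2 - 66*x + 24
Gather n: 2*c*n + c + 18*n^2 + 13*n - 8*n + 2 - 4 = c + 18*n^2 + n*(2*c + 5) - 2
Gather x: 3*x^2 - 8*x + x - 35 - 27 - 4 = 3*x^2 - 7*x - 66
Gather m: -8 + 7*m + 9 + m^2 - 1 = m^2 + 7*m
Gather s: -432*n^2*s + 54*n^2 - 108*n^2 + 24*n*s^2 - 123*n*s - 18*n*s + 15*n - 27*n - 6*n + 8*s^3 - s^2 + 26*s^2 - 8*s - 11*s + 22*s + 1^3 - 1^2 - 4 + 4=-54*n^2 - 18*n + 8*s^3 + s^2*(24*n + 25) + s*(-432*n^2 - 141*n + 3)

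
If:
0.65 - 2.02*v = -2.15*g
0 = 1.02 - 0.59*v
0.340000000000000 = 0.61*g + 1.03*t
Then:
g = 1.32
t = -0.45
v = 1.73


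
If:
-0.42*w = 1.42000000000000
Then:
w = -3.38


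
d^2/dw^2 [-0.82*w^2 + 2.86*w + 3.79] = -1.64000000000000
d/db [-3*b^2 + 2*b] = 2 - 6*b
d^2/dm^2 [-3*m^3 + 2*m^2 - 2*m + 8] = 4 - 18*m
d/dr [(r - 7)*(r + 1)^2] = (r + 1)*(3*r - 13)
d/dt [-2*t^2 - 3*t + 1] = -4*t - 3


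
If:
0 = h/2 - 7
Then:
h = 14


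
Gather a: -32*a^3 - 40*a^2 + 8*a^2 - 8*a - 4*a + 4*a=-32*a^3 - 32*a^2 - 8*a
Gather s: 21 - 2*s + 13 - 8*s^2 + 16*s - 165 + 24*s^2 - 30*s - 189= 16*s^2 - 16*s - 320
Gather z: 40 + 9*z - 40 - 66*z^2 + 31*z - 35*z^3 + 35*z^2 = -35*z^3 - 31*z^2 + 40*z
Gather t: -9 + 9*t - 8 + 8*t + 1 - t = 16*t - 16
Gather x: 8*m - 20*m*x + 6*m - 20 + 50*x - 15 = 14*m + x*(50 - 20*m) - 35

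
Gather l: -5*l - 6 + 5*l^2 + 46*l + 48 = 5*l^2 + 41*l + 42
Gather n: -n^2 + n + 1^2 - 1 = -n^2 + n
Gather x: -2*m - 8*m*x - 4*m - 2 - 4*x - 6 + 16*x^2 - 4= -6*m + 16*x^2 + x*(-8*m - 4) - 12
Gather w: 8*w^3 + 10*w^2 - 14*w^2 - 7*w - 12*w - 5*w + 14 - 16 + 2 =8*w^3 - 4*w^2 - 24*w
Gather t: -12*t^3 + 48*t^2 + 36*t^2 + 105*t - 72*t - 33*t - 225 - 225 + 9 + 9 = -12*t^3 + 84*t^2 - 432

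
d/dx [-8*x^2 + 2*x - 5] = 2 - 16*x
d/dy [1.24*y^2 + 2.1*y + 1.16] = 2.48*y + 2.1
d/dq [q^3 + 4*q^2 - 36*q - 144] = 3*q^2 + 8*q - 36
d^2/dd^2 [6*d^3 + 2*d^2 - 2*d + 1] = 36*d + 4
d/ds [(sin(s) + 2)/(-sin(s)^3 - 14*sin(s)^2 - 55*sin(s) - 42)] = 2*(sin(s)^3 + 10*sin(s)^2 + 28*sin(s) + 34)*cos(s)/(sin(s)^3 + 14*sin(s)^2 + 55*sin(s) + 42)^2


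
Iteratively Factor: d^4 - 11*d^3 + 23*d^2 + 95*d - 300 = (d + 3)*(d^3 - 14*d^2 + 65*d - 100) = (d - 5)*(d + 3)*(d^2 - 9*d + 20) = (d - 5)^2*(d + 3)*(d - 4)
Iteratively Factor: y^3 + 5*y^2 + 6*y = (y)*(y^2 + 5*y + 6) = y*(y + 3)*(y + 2)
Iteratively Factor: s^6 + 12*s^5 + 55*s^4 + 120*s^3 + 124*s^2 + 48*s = (s + 1)*(s^5 + 11*s^4 + 44*s^3 + 76*s^2 + 48*s) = (s + 1)*(s + 2)*(s^4 + 9*s^3 + 26*s^2 + 24*s) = (s + 1)*(s + 2)*(s + 4)*(s^3 + 5*s^2 + 6*s) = (s + 1)*(s + 2)^2*(s + 4)*(s^2 + 3*s) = s*(s + 1)*(s + 2)^2*(s + 4)*(s + 3)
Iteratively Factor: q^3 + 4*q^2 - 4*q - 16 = (q - 2)*(q^2 + 6*q + 8) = (q - 2)*(q + 2)*(q + 4)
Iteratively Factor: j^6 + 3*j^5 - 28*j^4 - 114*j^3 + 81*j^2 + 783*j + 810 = (j + 3)*(j^5 - 28*j^3 - 30*j^2 + 171*j + 270) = (j + 3)^2*(j^4 - 3*j^3 - 19*j^2 + 27*j + 90) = (j + 2)*(j + 3)^2*(j^3 - 5*j^2 - 9*j + 45) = (j + 2)*(j + 3)^3*(j^2 - 8*j + 15) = (j - 5)*(j + 2)*(j + 3)^3*(j - 3)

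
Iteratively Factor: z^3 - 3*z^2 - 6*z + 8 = (z + 2)*(z^2 - 5*z + 4) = (z - 4)*(z + 2)*(z - 1)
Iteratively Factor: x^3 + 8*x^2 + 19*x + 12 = (x + 1)*(x^2 + 7*x + 12) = (x + 1)*(x + 3)*(x + 4)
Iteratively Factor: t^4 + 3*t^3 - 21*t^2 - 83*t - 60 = (t + 1)*(t^3 + 2*t^2 - 23*t - 60) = (t + 1)*(t + 4)*(t^2 - 2*t - 15) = (t + 1)*(t + 3)*(t + 4)*(t - 5)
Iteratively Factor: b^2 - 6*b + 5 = (b - 5)*(b - 1)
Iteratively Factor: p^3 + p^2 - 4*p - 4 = (p + 1)*(p^2 - 4) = (p - 2)*(p + 1)*(p + 2)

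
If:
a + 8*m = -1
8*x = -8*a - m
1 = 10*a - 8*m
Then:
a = 0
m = -1/8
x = 1/64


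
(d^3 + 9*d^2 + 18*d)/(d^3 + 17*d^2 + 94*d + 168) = d*(d + 3)/(d^2 + 11*d + 28)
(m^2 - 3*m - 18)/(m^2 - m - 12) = (m - 6)/(m - 4)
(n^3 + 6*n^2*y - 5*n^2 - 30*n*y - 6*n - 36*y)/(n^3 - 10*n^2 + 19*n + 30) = (n + 6*y)/(n - 5)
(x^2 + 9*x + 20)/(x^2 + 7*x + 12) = (x + 5)/(x + 3)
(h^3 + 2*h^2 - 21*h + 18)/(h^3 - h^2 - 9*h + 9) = (h + 6)/(h + 3)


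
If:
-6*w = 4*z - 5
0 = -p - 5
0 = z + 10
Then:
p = -5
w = 15/2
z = -10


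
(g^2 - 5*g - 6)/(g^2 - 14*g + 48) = (g + 1)/(g - 8)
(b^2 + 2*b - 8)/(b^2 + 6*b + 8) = (b - 2)/(b + 2)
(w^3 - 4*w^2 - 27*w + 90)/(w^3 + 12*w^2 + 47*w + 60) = (w^2 - 9*w + 18)/(w^2 + 7*w + 12)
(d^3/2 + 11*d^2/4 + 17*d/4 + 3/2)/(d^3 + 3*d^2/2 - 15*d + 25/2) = (2*d^3 + 11*d^2 + 17*d + 6)/(2*(2*d^3 + 3*d^2 - 30*d + 25))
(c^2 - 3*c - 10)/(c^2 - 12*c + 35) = (c + 2)/(c - 7)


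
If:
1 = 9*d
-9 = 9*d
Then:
No Solution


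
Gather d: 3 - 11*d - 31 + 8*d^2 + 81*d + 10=8*d^2 + 70*d - 18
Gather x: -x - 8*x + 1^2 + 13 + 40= 54 - 9*x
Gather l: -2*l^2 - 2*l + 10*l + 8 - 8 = -2*l^2 + 8*l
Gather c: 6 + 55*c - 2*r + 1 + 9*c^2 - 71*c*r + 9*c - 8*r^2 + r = 9*c^2 + c*(64 - 71*r) - 8*r^2 - r + 7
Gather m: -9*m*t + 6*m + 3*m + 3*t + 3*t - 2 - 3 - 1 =m*(9 - 9*t) + 6*t - 6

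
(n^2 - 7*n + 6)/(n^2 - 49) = (n^2 - 7*n + 6)/(n^2 - 49)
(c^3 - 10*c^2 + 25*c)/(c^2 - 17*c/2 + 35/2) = 2*c*(c - 5)/(2*c - 7)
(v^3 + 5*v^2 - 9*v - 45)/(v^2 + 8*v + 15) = v - 3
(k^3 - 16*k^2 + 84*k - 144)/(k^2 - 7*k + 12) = (k^2 - 12*k + 36)/(k - 3)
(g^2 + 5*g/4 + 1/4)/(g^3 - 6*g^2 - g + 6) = (g + 1/4)/(g^2 - 7*g + 6)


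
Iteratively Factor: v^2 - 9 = (v - 3)*(v + 3)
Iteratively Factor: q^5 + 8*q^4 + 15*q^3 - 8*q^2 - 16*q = (q)*(q^4 + 8*q^3 + 15*q^2 - 8*q - 16) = q*(q - 1)*(q^3 + 9*q^2 + 24*q + 16) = q*(q - 1)*(q + 4)*(q^2 + 5*q + 4) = q*(q - 1)*(q + 4)^2*(q + 1)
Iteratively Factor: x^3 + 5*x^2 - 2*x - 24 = (x + 4)*(x^2 + x - 6) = (x + 3)*(x + 4)*(x - 2)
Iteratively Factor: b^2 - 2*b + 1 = (b - 1)*(b - 1)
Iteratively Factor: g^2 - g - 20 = (g - 5)*(g + 4)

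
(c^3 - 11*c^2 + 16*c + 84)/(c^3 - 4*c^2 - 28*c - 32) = (c^2 - 13*c + 42)/(c^2 - 6*c - 16)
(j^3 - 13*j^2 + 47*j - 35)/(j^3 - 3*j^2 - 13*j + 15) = (j - 7)/(j + 3)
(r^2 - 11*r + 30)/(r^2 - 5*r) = (r - 6)/r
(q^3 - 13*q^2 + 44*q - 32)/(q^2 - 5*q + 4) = q - 8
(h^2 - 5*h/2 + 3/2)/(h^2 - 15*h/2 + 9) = (h - 1)/(h - 6)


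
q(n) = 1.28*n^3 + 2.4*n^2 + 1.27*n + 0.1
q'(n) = 3.84*n^2 + 4.8*n + 1.27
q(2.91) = 55.66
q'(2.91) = 47.76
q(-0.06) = 0.03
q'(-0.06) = 1.00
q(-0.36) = -0.11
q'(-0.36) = 0.04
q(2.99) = 59.57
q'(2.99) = 49.95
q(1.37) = 9.64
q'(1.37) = 15.05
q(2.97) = 58.58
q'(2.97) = 49.40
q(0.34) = 0.86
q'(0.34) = 3.35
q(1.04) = 5.46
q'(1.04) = 10.42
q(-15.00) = -3798.95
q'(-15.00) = 793.27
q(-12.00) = -1881.38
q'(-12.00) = 496.63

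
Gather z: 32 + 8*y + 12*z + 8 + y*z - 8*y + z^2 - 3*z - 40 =z^2 + z*(y + 9)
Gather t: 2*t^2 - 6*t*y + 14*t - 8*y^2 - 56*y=2*t^2 + t*(14 - 6*y) - 8*y^2 - 56*y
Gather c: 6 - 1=5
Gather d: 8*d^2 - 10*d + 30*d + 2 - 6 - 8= 8*d^2 + 20*d - 12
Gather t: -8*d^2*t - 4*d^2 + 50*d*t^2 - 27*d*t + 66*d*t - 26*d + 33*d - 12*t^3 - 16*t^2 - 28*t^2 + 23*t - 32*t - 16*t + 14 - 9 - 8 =-4*d^2 + 7*d - 12*t^3 + t^2*(50*d - 44) + t*(-8*d^2 + 39*d - 25) - 3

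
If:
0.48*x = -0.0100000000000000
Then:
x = -0.02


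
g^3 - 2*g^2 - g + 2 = (g - 2)*(g - 1)*(g + 1)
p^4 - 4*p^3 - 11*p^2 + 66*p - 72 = (p - 3)^2*(p - 2)*(p + 4)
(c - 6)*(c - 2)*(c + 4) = c^3 - 4*c^2 - 20*c + 48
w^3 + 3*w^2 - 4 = (w - 1)*(w + 2)^2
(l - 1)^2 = l^2 - 2*l + 1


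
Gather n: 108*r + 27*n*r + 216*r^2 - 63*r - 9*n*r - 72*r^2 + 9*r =18*n*r + 144*r^2 + 54*r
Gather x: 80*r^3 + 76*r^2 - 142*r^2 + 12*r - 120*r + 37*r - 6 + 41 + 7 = 80*r^3 - 66*r^2 - 71*r + 42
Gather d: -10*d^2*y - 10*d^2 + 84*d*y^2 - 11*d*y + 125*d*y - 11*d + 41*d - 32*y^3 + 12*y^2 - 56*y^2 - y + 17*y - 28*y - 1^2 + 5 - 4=d^2*(-10*y - 10) + d*(84*y^2 + 114*y + 30) - 32*y^3 - 44*y^2 - 12*y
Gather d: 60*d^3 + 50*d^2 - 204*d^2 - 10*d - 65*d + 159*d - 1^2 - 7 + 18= 60*d^3 - 154*d^2 + 84*d + 10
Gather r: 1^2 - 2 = -1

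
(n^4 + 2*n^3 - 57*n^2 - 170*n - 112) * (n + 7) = n^5 + 9*n^4 - 43*n^3 - 569*n^2 - 1302*n - 784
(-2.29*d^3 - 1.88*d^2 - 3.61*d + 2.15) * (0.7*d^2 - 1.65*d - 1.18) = -1.603*d^5 + 2.4625*d^4 + 3.2772*d^3 + 9.6799*d^2 + 0.712299999999999*d - 2.537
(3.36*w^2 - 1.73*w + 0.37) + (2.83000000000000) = 3.36*w^2 - 1.73*w + 3.2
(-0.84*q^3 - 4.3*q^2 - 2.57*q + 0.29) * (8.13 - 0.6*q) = 0.504*q^4 - 4.2492*q^3 - 33.417*q^2 - 21.0681*q + 2.3577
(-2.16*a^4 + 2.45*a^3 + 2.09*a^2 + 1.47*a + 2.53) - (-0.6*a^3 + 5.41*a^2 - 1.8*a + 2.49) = -2.16*a^4 + 3.05*a^3 - 3.32*a^2 + 3.27*a + 0.0399999999999996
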